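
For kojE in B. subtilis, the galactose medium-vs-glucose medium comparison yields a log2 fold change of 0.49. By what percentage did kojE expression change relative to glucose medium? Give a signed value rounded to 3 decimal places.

Fold change = 2^(0.49) = 1.4044
Percent change = (FC − 1) × 100% = (1.4044 − 1) × 100 = 40.444%

40.444%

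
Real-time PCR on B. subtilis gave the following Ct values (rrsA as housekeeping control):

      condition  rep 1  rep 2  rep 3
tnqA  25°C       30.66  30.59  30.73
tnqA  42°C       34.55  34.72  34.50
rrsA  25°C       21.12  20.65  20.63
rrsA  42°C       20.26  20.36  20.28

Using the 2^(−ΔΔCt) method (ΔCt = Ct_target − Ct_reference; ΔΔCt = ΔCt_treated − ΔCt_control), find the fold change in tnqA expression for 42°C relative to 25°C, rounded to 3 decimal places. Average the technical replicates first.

Mean Ct: tnqA 25°C 30.660; tnqA 42°C 34.590; rrsA 25°C 20.800; rrsA 42°C 20.300
ΔCt(25°C) = 30.660 − 20.800 = 9.860
ΔCt(42°C) = 34.590 − 20.300 = 14.290
ΔΔCt = 14.290 − 9.860 = 4.430
Fold change = 2^(−4.430) = 0.0464

0.046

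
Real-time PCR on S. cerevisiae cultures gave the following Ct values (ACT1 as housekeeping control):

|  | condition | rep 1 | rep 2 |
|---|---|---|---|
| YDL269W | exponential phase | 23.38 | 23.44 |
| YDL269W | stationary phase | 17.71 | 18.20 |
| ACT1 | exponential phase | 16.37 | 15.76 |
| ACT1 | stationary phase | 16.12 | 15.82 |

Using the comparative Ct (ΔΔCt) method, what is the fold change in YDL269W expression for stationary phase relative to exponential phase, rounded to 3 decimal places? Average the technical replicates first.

Mean Ct: YDL269W exponential phase 23.410; YDL269W stationary phase 17.955; ACT1 exponential phase 16.065; ACT1 stationary phase 15.970
ΔCt(exponential phase) = 23.410 − 16.065 = 7.345
ΔCt(stationary phase) = 17.955 − 15.970 = 1.985
ΔΔCt = 1.985 − 7.345 = -5.360
Fold change = 2^(−(-5.360)) = 2^5.360 = 41.0696

41.070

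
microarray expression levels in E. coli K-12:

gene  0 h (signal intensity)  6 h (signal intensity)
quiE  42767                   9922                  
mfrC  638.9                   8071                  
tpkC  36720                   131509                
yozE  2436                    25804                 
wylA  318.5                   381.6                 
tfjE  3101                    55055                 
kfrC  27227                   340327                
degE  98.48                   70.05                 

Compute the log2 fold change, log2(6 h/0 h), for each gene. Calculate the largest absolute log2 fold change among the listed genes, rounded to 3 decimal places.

log2(9922/42767) = -2.108  (quiE)
log2(8071/638.9) = 3.659  (mfrC)
log2(131509/36720) = 1.841  (tpkC)
log2(25804/2436) = 3.405  (yozE)
log2(381.6/318.5) = 0.261  (wylA)
log2(55055/3101) = 4.150  (tfjE)
log2(340327/27227) = 3.644  (kfrC)
log2(70.05/98.48) = -0.491  (degE)
The largest magnitude belongs to tfjE.

4.150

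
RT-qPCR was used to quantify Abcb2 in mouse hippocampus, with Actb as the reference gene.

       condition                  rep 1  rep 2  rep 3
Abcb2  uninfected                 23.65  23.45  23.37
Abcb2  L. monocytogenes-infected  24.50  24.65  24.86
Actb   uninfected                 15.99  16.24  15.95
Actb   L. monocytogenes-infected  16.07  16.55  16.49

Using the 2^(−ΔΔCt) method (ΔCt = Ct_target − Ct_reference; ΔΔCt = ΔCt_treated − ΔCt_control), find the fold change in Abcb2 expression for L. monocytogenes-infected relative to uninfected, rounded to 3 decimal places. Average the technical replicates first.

Mean Ct: Abcb2 uninfected 23.490; Abcb2 L. monocytogenes-infected 24.670; Actb uninfected 16.060; Actb L. monocytogenes-infected 16.370
ΔCt(uninfected) = 23.490 − 16.060 = 7.430
ΔCt(L. monocytogenes-infected) = 24.670 − 16.370 = 8.300
ΔΔCt = 8.300 − 7.430 = 0.870
Fold change = 2^(−0.870) = 0.5471

0.547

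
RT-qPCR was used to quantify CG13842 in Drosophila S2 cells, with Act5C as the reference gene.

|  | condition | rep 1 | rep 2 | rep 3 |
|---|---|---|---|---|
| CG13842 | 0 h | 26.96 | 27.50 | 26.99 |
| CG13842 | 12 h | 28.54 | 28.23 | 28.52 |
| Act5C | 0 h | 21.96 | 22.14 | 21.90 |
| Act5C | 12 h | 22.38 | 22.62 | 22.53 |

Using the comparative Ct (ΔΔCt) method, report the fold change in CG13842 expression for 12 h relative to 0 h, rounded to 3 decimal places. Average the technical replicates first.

Mean Ct: CG13842 0 h 27.150; CG13842 12 h 28.430; Act5C 0 h 22.000; Act5C 12 h 22.510
ΔCt(0 h) = 27.150 − 22.000 = 5.150
ΔCt(12 h) = 28.430 − 22.510 = 5.920
ΔΔCt = 5.920 − 5.150 = 0.770
Fold change = 2^(−0.770) = 0.5864

0.586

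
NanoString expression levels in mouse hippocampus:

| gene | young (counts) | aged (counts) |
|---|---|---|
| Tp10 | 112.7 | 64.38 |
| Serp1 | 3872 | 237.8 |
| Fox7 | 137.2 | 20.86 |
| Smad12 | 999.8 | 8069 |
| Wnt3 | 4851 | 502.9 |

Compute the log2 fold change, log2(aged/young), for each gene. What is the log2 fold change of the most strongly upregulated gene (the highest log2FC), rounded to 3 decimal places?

log2(64.38/112.7) = -0.808  (Tp10)
log2(237.8/3872) = -4.025  (Serp1)
log2(20.86/137.2) = -2.717  (Fox7)
log2(8069/999.8) = 3.013  (Smad12)
log2(502.9/4851) = -3.270  (Wnt3)
Smad12 is most strongly upregulated.

3.013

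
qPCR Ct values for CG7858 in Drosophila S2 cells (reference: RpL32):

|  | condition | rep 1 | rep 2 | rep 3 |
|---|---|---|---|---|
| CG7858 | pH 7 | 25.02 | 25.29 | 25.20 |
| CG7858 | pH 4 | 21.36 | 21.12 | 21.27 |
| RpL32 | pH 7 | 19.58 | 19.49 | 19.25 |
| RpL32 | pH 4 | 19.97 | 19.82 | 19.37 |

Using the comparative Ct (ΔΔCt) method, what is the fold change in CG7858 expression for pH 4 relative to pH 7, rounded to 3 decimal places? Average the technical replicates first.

Mean Ct: CG7858 pH 7 25.170; CG7858 pH 4 21.250; RpL32 pH 7 19.440; RpL32 pH 4 19.720
ΔCt(pH 7) = 25.170 − 19.440 = 5.730
ΔCt(pH 4) = 21.250 − 19.720 = 1.530
ΔΔCt = 1.530 − 5.730 = -4.200
Fold change = 2^(−(-4.200)) = 2^4.200 = 18.3792

18.379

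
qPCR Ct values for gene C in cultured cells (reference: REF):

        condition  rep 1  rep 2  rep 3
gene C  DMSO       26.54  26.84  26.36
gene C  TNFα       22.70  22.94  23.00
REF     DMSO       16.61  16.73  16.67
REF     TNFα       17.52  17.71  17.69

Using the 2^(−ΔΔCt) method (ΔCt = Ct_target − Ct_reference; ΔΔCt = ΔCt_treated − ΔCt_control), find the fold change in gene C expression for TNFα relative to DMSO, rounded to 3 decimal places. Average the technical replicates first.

Mean Ct: gene C DMSO 26.580; gene C TNFα 22.880; REF DMSO 16.670; REF TNFα 17.640
ΔCt(DMSO) = 26.580 − 16.670 = 9.910
ΔCt(TNFα) = 22.880 − 17.640 = 5.240
ΔΔCt = 5.240 − 9.910 = -4.670
Fold change = 2^(−(-4.670)) = 2^4.670 = 25.4572

25.457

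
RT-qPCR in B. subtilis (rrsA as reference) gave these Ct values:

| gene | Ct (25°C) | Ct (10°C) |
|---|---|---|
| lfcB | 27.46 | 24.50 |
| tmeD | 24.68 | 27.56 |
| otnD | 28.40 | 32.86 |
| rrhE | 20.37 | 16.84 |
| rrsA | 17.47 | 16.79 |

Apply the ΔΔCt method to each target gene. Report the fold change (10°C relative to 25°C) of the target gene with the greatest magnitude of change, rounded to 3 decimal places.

0.028

lfcB: ΔΔCt = (24.50−16.79) − (27.46−17.47) = 7.71 − 9.99 = -2.28; fold change = 2^2.28 = 4.857
tmeD: ΔΔCt = (27.56−16.79) − (24.68−17.47) = 10.77 − 7.21 = 3.56; fold change = 2^-3.56 = 0.085
otnD: ΔΔCt = (32.86−16.79) − (28.40−17.47) = 16.07 − 10.93 = 5.14; fold change = 2^-5.14 = 0.028
rrhE: ΔΔCt = (16.84−16.79) − (20.37−17.47) = 0.05 − 2.90 = -2.85; fold change = 2^2.85 = 7.210
otnD has the largest |ΔΔCt| = 5.14.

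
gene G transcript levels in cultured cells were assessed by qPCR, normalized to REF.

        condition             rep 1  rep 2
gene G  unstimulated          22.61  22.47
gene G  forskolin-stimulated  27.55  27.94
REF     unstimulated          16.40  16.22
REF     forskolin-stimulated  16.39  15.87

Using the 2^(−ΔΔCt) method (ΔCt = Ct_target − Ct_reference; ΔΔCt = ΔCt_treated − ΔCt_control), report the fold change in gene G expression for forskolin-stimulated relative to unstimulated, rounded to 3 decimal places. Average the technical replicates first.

Mean Ct: gene G unstimulated 22.540; gene G forskolin-stimulated 27.745; REF unstimulated 16.310; REF forskolin-stimulated 16.130
ΔCt(unstimulated) = 22.540 − 16.310 = 6.230
ΔCt(forskolin-stimulated) = 27.745 − 16.130 = 11.615
ΔΔCt = 11.615 − 6.230 = 5.385
Fold change = 2^(−5.385) = 0.0239

0.024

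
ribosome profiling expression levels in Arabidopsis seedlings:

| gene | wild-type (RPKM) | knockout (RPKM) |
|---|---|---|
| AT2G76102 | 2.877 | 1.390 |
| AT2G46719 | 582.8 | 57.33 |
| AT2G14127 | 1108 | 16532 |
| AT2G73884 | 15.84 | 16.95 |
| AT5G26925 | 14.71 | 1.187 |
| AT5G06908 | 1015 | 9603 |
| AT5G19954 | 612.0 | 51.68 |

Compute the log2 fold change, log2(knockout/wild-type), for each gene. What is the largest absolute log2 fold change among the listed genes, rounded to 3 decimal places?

3.899

log2(1.390/2.877) = -1.049  (AT2G76102)
log2(57.33/582.8) = -3.346  (AT2G46719)
log2(16532/1108) = 3.899  (AT2G14127)
log2(16.95/15.84) = 0.098  (AT2G73884)
log2(1.187/14.71) = -3.631  (AT5G26925)
log2(9603/1015) = 3.242  (AT5G06908)
log2(51.68/612.0) = -3.566  (AT5G19954)
The largest magnitude belongs to AT2G14127.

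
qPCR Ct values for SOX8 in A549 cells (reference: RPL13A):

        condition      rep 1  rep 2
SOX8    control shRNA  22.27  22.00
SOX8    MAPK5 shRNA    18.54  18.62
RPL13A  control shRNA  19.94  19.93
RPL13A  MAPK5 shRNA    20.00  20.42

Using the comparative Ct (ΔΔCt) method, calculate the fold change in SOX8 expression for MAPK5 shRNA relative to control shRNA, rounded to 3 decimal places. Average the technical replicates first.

14.221

Mean Ct: SOX8 control shRNA 22.135; SOX8 MAPK5 shRNA 18.580; RPL13A control shRNA 19.935; RPL13A MAPK5 shRNA 20.210
ΔCt(control shRNA) = 22.135 − 19.935 = 2.200
ΔCt(MAPK5 shRNA) = 18.580 − 20.210 = -1.630
ΔΔCt = -1.630 − 2.200 = -3.830
Fold change = 2^(−(-3.830)) = 2^3.830 = 14.2215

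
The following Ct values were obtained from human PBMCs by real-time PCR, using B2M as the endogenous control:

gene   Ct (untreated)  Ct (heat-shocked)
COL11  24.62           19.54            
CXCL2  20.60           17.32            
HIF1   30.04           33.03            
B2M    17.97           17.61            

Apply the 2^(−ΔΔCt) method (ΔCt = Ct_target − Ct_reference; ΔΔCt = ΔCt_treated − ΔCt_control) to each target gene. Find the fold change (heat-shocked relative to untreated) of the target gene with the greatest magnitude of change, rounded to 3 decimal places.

COL11: ΔΔCt = (19.54−17.61) − (24.62−17.97) = 1.93 − 6.65 = -4.72; fold change = 2^4.72 = 26.355
CXCL2: ΔΔCt = (17.32−17.61) − (20.60−17.97) = -0.29 − 2.63 = -2.92; fold change = 2^2.92 = 7.568
HIF1: ΔΔCt = (33.03−17.61) − (30.04−17.97) = 15.42 − 12.07 = 3.35; fold change = 2^-3.35 = 0.098
COL11 has the largest |ΔΔCt| = 4.72.

26.355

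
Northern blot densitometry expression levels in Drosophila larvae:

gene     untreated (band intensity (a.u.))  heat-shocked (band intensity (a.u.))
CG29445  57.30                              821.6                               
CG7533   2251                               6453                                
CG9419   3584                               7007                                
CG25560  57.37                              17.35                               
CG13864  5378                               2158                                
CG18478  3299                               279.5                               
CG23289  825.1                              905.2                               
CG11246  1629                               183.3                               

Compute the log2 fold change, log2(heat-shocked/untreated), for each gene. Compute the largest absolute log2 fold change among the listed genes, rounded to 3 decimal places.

3.842

log2(821.6/57.30) = 3.842  (CG29445)
log2(6453/2251) = 1.519  (CG7533)
log2(7007/3584) = 0.967  (CG9419)
log2(17.35/57.37) = -1.725  (CG25560)
log2(2158/5378) = -1.317  (CG13864)
log2(279.5/3299) = -3.561  (CG18478)
log2(905.2/825.1) = 0.134  (CG23289)
log2(183.3/1629) = -3.152  (CG11246)
The largest magnitude belongs to CG29445.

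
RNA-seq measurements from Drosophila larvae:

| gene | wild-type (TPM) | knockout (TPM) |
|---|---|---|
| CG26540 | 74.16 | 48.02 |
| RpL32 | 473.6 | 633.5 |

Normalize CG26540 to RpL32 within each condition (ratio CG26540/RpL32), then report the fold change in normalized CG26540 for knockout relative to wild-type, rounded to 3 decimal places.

0.484

CG26540/RpL32 (wild-type) = 74.16 / 473.6 = 0.15659
CG26540/RpL32 (knockout) = 48.02 / 633.5 = 0.075801
Fold change = 0.075801 / 0.15659 = 0.4841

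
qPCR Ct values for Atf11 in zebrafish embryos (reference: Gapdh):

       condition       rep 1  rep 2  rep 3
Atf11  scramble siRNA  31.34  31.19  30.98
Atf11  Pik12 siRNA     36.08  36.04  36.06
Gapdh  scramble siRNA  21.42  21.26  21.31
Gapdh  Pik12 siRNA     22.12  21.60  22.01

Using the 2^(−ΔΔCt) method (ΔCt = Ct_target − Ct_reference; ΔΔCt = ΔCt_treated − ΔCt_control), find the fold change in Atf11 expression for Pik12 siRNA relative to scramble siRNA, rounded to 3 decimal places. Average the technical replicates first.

Mean Ct: Atf11 scramble siRNA 31.170; Atf11 Pik12 siRNA 36.060; Gapdh scramble siRNA 21.330; Gapdh Pik12 siRNA 21.910
ΔCt(scramble siRNA) = 31.170 − 21.330 = 9.840
ΔCt(Pik12 siRNA) = 36.060 − 21.910 = 14.150
ΔΔCt = 14.150 − 9.840 = 4.310
Fold change = 2^(−4.310) = 0.0504

0.050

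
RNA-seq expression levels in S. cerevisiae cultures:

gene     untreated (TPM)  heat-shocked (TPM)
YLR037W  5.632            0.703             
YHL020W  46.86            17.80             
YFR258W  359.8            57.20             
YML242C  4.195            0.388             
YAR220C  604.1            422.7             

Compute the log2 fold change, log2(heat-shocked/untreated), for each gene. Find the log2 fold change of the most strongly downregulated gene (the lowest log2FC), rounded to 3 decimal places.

-3.435

log2(0.703/5.632) = -3.002  (YLR037W)
log2(17.80/46.86) = -1.396  (YHL020W)
log2(57.20/359.8) = -2.653  (YFR258W)
log2(0.388/4.195) = -3.435  (YML242C)
log2(422.7/604.1) = -0.515  (YAR220C)
YML242C is most strongly downregulated.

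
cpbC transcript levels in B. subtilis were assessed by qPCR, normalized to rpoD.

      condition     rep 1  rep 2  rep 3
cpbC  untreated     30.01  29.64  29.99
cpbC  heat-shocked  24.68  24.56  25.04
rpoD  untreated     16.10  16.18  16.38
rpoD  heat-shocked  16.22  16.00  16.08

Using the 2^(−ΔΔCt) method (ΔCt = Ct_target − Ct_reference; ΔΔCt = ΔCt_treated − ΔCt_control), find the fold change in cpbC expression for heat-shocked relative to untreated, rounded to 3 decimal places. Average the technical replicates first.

Mean Ct: cpbC untreated 29.880; cpbC heat-shocked 24.760; rpoD untreated 16.220; rpoD heat-shocked 16.100
ΔCt(untreated) = 29.880 − 16.220 = 13.660
ΔCt(heat-shocked) = 24.760 − 16.100 = 8.660
ΔΔCt = 8.660 − 13.660 = -5.000
Fold change = 2^(−(-5.000)) = 2^5.000 = 32.0000

32.000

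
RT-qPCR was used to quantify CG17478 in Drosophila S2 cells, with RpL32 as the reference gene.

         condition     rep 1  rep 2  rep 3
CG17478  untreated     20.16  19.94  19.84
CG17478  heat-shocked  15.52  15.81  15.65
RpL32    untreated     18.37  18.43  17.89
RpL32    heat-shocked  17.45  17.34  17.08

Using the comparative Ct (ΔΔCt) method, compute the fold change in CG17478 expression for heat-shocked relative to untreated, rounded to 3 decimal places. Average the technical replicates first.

Mean Ct: CG17478 untreated 19.980; CG17478 heat-shocked 15.660; RpL32 untreated 18.230; RpL32 heat-shocked 17.290
ΔCt(untreated) = 19.980 − 18.230 = 1.750
ΔCt(heat-shocked) = 15.660 − 17.290 = -1.630
ΔΔCt = -1.630 − 1.750 = -3.380
Fold change = 2^(−(-3.380)) = 2^3.380 = 10.4107

10.411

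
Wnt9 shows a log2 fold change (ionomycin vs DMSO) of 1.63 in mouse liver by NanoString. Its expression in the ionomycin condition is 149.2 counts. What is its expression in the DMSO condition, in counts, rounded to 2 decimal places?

Fold change = 2^(1.63) = 3.0951
DMSO expression = 149.2 / 3.0951 = 48.20

48.20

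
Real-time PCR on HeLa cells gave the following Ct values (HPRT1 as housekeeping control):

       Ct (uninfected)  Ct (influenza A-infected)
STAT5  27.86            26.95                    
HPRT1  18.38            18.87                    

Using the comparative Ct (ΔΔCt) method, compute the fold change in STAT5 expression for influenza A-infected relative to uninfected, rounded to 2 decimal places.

2.64

ΔCt(uninfected) = 27.860 − 18.380 = 9.480
ΔCt(influenza A-infected) = 26.950 − 18.870 = 8.080
ΔΔCt = 8.080 − 9.480 = -1.400
Fold change = 2^(−(-1.400)) = 2^1.400 = 2.639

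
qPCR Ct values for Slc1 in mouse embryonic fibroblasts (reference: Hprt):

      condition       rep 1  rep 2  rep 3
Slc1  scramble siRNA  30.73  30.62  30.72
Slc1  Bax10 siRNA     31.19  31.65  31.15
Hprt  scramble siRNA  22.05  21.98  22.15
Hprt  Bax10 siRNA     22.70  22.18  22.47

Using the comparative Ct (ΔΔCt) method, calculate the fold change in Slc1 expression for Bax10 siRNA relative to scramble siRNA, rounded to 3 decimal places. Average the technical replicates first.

Mean Ct: Slc1 scramble siRNA 30.690; Slc1 Bax10 siRNA 31.330; Hprt scramble siRNA 22.060; Hprt Bax10 siRNA 22.450
ΔCt(scramble siRNA) = 30.690 − 22.060 = 8.630
ΔCt(Bax10 siRNA) = 31.330 − 22.450 = 8.880
ΔΔCt = 8.880 − 8.630 = 0.250
Fold change = 2^(−0.250) = 0.8409

0.841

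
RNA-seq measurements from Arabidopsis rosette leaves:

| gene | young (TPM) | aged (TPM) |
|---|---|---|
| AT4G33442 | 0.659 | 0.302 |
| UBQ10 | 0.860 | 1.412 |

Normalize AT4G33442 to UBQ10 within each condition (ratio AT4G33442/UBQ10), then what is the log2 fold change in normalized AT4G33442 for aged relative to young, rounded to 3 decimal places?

-1.841

AT4G33442/UBQ10 (young) = 0.659 / 0.860 = 0.76628
AT4G33442/UBQ10 (aged) = 0.302 / 1.412 = 0.21388
Fold change = 0.21388 / 0.76628 = 0.2791
log2(0.2791) = -1.8411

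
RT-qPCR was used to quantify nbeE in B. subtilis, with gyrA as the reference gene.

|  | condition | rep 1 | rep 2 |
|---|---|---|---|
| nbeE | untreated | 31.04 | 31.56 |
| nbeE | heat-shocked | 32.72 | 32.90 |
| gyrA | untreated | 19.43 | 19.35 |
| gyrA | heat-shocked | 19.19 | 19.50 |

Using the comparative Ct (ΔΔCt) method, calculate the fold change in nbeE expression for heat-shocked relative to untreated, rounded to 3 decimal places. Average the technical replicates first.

0.340

Mean Ct: nbeE untreated 31.300; nbeE heat-shocked 32.810; gyrA untreated 19.390; gyrA heat-shocked 19.345
ΔCt(untreated) = 31.300 − 19.390 = 11.910
ΔCt(heat-shocked) = 32.810 − 19.345 = 13.465
ΔΔCt = 13.465 − 11.910 = 1.555
Fold change = 2^(−1.555) = 0.3403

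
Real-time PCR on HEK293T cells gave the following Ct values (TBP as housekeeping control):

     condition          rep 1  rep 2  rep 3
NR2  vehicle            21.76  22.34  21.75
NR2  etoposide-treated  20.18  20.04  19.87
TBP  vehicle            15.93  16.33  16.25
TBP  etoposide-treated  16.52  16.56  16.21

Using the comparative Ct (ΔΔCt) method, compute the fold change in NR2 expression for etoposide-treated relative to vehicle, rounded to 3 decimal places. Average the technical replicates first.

4.532

Mean Ct: NR2 vehicle 21.950; NR2 etoposide-treated 20.030; TBP vehicle 16.170; TBP etoposide-treated 16.430
ΔCt(vehicle) = 21.950 − 16.170 = 5.780
ΔCt(etoposide-treated) = 20.030 − 16.430 = 3.600
ΔΔCt = 3.600 − 5.780 = -2.180
Fold change = 2^(−(-2.180)) = 2^2.180 = 4.5315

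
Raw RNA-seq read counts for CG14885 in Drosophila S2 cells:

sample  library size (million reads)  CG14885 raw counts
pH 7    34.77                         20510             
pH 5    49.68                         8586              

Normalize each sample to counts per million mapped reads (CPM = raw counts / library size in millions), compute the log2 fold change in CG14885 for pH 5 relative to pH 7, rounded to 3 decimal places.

CPM(pH 7) = 20510 / 34.77 = 589.8763
CPM(pH 5) = 8586 / 49.68 = 172.8261
Fold change = 172.8261 / 589.8763 = 0.29299
log2(0.29299) = -1.7711

-1.771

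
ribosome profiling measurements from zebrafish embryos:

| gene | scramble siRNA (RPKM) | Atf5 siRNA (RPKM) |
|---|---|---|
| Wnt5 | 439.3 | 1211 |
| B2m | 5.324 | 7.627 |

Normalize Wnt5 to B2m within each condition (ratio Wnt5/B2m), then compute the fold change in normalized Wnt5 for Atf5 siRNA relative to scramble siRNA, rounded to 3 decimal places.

Wnt5/B2m (scramble siRNA) = 439.3 / 5.324 = 82.513
Wnt5/B2m (Atf5 siRNA) = 1211 / 7.627 = 158.78
Fold change = 158.78 / 82.513 = 1.9243

1.924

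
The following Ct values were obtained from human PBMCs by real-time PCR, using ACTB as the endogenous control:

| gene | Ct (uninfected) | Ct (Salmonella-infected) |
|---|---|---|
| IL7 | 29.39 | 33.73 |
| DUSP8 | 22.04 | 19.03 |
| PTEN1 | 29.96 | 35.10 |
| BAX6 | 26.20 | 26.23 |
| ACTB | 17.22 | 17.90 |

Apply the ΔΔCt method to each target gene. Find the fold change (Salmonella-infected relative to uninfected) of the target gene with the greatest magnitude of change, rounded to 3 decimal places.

0.045

IL7: ΔΔCt = (33.73−17.90) − (29.39−17.22) = 15.83 − 12.17 = 3.66; fold change = 2^-3.66 = 0.079
DUSP8: ΔΔCt = (19.03−17.90) − (22.04−17.22) = 1.13 − 4.82 = -3.69; fold change = 2^3.69 = 12.906
PTEN1: ΔΔCt = (35.10−17.90) − (29.96−17.22) = 17.20 − 12.74 = 4.46; fold change = 2^-4.46 = 0.045
BAX6: ΔΔCt = (26.23−17.90) − (26.20−17.22) = 8.33 − 8.98 = -0.65; fold change = 2^0.65 = 1.569
PTEN1 has the largest |ΔΔCt| = 4.46.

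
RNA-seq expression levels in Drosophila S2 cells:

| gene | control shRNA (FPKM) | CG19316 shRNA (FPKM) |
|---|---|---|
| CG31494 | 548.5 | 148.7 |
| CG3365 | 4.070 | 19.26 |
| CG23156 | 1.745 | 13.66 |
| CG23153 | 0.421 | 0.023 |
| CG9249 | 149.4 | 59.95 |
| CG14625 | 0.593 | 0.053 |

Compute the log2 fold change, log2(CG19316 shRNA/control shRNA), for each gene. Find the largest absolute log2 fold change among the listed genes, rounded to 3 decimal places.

log2(148.7/548.5) = -1.883  (CG31494)
log2(19.26/4.070) = 2.243  (CG3365)
log2(13.66/1.745) = 2.969  (CG23156)
log2(0.023/0.421) = -4.194  (CG23153)
log2(59.95/149.4) = -1.317  (CG9249)
log2(0.053/0.593) = -3.484  (CG14625)
The largest magnitude belongs to CG23153.

4.194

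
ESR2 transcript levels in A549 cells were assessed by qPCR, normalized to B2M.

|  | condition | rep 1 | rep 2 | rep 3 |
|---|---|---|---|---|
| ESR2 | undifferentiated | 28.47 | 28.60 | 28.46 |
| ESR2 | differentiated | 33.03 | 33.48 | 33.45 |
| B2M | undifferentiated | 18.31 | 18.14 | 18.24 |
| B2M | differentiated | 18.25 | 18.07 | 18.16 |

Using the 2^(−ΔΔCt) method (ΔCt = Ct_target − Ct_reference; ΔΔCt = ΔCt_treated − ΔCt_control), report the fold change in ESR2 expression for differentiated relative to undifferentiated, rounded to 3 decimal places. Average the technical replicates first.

0.034

Mean Ct: ESR2 undifferentiated 28.510; ESR2 differentiated 33.320; B2M undifferentiated 18.230; B2M differentiated 18.160
ΔCt(undifferentiated) = 28.510 − 18.230 = 10.280
ΔCt(differentiated) = 33.320 − 18.160 = 15.160
ΔΔCt = 15.160 − 10.280 = 4.880
Fold change = 2^(−4.880) = 0.0340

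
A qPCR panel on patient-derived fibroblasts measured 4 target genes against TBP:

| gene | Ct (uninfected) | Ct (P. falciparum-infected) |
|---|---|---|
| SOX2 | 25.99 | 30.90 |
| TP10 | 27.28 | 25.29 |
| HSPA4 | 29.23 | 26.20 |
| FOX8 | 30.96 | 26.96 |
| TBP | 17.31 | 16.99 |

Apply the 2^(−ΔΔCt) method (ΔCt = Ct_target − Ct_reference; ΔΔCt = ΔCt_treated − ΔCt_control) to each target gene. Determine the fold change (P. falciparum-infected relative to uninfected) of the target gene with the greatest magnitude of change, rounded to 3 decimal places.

SOX2: ΔΔCt = (30.90−16.99) − (25.99−17.31) = 13.91 − 8.68 = 5.23; fold change = 2^-5.23 = 0.027
TP10: ΔΔCt = (25.29−16.99) − (27.28−17.31) = 8.30 − 9.97 = -1.67; fold change = 2^1.67 = 3.182
HSPA4: ΔΔCt = (26.20−16.99) − (29.23−17.31) = 9.21 − 11.92 = -2.71; fold change = 2^2.71 = 6.543
FOX8: ΔΔCt = (26.96−16.99) − (30.96−17.31) = 9.97 − 13.65 = -3.68; fold change = 2^3.68 = 12.817
SOX2 has the largest |ΔΔCt| = 5.23.

0.027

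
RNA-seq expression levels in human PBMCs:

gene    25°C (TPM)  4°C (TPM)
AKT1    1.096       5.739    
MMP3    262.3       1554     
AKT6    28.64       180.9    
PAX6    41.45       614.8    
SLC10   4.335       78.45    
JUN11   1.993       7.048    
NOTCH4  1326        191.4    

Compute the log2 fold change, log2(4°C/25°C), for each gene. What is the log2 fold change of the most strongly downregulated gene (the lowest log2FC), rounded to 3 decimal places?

log2(5.739/1.096) = 2.389  (AKT1)
log2(1554/262.3) = 2.567  (MMP3)
log2(180.9/28.64) = 2.659  (AKT6)
log2(614.8/41.45) = 3.891  (PAX6)
log2(78.45/4.335) = 4.178  (SLC10)
log2(7.048/1.993) = 1.822  (JUN11)
log2(191.4/1326) = -2.792  (NOTCH4)
NOTCH4 is most strongly downregulated.

-2.792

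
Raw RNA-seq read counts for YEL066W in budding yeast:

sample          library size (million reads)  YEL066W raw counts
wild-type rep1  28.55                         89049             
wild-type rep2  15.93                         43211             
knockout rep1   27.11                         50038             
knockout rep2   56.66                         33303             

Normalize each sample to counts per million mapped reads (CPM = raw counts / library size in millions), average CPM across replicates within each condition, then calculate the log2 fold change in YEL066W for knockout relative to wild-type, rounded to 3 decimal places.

CPM(wild-type rep1) = 89049 / 28.55 = 3119.0543
CPM(wild-type rep2) = 43211 / 15.93 = 2712.5549
CPM(knockout rep1) = 50038 / 27.11 = 1845.7396
CPM(knockout rep2) = 33303 / 56.66 = 587.7691
mean CPM(wild-type) = 2915.8046; mean CPM(knockout) = 1216.7544
Fold change = 1216.7544 / 2915.8046 = 0.41730
log2(0.41730) = -1.2609

-1.261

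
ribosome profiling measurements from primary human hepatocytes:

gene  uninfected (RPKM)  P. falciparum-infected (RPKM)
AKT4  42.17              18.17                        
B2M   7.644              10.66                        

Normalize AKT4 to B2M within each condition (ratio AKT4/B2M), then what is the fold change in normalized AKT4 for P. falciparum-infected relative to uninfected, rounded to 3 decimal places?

0.309

AKT4/B2M (uninfected) = 42.17 / 7.644 = 5.5167
AKT4/B2M (P. falciparum-infected) = 18.17 / 10.66 = 1.7045
Fold change = 1.7045 / 5.5167 = 0.3090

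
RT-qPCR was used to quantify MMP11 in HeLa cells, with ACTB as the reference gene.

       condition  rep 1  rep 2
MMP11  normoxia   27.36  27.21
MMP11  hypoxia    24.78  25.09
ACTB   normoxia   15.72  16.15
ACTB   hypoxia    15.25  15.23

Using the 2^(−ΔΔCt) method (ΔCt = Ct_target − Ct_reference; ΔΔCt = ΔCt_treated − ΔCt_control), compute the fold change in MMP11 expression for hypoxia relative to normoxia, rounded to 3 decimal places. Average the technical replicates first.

Mean Ct: MMP11 normoxia 27.285; MMP11 hypoxia 24.935; ACTB normoxia 15.935; ACTB hypoxia 15.240
ΔCt(normoxia) = 27.285 − 15.935 = 11.350
ΔCt(hypoxia) = 24.935 − 15.240 = 9.695
ΔΔCt = 9.695 − 11.350 = -1.655
Fold change = 2^(−(-1.655)) = 2^1.655 = 3.1492

3.149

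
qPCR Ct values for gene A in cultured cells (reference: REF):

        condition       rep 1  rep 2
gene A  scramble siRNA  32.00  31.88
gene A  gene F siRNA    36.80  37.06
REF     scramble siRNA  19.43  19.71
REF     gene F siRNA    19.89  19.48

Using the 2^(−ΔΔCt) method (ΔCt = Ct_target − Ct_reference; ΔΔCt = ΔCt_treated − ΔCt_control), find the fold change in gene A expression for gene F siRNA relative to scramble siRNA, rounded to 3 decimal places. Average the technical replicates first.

Mean Ct: gene A scramble siRNA 31.940; gene A gene F siRNA 36.930; REF scramble siRNA 19.570; REF gene F siRNA 19.685
ΔCt(scramble siRNA) = 31.940 − 19.570 = 12.370
ΔCt(gene F siRNA) = 36.930 − 19.685 = 17.245
ΔΔCt = 17.245 − 12.370 = 4.875
Fold change = 2^(−4.875) = 0.0341

0.034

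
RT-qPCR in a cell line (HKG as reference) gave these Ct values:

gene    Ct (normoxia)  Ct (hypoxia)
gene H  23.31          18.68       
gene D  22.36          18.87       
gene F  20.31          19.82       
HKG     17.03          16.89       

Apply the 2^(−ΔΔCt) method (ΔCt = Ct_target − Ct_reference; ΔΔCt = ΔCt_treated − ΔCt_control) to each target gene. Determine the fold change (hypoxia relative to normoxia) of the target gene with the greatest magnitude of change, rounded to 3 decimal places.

22.471

gene H: ΔΔCt = (18.68−16.89) − (23.31−17.03) = 1.79 − 6.28 = -4.49; fold change = 2^4.49 = 22.471
gene D: ΔΔCt = (18.87−16.89) − (22.36−17.03) = 1.98 − 5.33 = -3.35; fold change = 2^3.35 = 10.196
gene F: ΔΔCt = (19.82−16.89) − (20.31−17.03) = 2.93 − 3.28 = -0.35; fold change = 2^0.35 = 1.275
gene H has the largest |ΔΔCt| = 4.49.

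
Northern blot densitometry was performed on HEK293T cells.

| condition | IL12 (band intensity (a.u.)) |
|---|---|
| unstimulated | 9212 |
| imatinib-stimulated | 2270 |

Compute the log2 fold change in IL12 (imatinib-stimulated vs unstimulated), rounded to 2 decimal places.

Fold change = 2270 / 9212 = 0.2464
log2(0.2464) = -2.021

-2.02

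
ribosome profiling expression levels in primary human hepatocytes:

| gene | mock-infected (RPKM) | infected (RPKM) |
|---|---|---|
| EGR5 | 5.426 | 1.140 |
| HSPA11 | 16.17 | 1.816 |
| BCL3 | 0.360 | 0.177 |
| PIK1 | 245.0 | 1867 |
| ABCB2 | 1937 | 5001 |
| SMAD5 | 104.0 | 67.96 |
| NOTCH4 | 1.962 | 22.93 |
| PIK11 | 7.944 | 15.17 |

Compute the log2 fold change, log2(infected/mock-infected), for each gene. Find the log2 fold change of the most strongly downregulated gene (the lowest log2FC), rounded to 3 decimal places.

log2(1.140/5.426) = -2.251  (EGR5)
log2(1.816/16.17) = -3.154  (HSPA11)
log2(0.177/0.360) = -1.024  (BCL3)
log2(1867/245.0) = 2.930  (PIK1)
log2(5001/1937) = 1.368  (ABCB2)
log2(67.96/104.0) = -0.614  (SMAD5)
log2(22.93/1.962) = 3.547  (NOTCH4)
log2(15.17/7.944) = 0.933  (PIK11)
HSPA11 is most strongly downregulated.

-3.154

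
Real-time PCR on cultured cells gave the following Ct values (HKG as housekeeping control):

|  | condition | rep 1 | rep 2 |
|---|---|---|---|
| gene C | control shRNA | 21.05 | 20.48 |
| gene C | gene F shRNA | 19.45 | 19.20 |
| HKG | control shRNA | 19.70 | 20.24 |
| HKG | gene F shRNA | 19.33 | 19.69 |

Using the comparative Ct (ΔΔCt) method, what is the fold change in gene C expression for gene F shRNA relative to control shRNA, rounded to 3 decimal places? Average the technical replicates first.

1.972

Mean Ct: gene C control shRNA 20.765; gene C gene F shRNA 19.325; HKG control shRNA 19.970; HKG gene F shRNA 19.510
ΔCt(control shRNA) = 20.765 − 19.970 = 0.795
ΔCt(gene F shRNA) = 19.325 − 19.510 = -0.185
ΔΔCt = -0.185 − 0.795 = -0.980
Fold change = 2^(−(-0.980)) = 2^0.980 = 1.9725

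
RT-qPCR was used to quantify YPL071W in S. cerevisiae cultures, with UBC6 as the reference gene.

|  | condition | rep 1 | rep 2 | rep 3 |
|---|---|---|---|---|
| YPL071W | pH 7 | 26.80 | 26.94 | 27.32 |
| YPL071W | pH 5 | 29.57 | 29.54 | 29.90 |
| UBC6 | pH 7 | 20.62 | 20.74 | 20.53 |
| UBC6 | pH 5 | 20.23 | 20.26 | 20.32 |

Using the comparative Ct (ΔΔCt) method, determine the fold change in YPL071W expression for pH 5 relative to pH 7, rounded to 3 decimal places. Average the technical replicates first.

Mean Ct: YPL071W pH 7 27.020; YPL071W pH 5 29.670; UBC6 pH 7 20.630; UBC6 pH 5 20.270
ΔCt(pH 7) = 27.020 − 20.630 = 6.390
ΔCt(pH 5) = 29.670 − 20.270 = 9.400
ΔΔCt = 9.400 − 6.390 = 3.010
Fold change = 2^(−3.010) = 0.1241

0.124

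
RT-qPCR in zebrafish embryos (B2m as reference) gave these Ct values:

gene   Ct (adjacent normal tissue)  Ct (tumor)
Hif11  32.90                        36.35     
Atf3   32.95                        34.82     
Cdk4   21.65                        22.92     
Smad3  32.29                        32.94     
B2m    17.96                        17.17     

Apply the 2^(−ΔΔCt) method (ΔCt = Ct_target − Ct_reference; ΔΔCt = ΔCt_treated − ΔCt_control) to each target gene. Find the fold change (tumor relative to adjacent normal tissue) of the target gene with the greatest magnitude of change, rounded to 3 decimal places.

Hif11: ΔΔCt = (36.35−17.17) − (32.90−17.96) = 19.18 − 14.94 = 4.24; fold change = 2^-4.24 = 0.053
Atf3: ΔΔCt = (34.82−17.17) − (32.95−17.96) = 17.65 − 14.99 = 2.66; fold change = 2^-2.66 = 0.158
Cdk4: ΔΔCt = (22.92−17.17) − (21.65−17.96) = 5.75 − 3.69 = 2.06; fold change = 2^-2.06 = 0.240
Smad3: ΔΔCt = (32.94−17.17) − (32.29−17.96) = 15.77 − 14.33 = 1.44; fold change = 2^-1.44 = 0.369
Hif11 has the largest |ΔΔCt| = 4.24.

0.053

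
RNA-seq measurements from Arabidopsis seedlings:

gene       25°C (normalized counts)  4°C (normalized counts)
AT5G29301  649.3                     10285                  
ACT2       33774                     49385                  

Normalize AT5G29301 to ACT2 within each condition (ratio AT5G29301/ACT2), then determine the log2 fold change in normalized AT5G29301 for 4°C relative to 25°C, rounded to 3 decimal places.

3.437

AT5G29301/ACT2 (25°C) = 649.3 / 33774 = 0.019225
AT5G29301/ACT2 (4°C) = 10285 / 49385 = 0.20826
Fold change = 0.20826 / 0.019225 = 10.8329
log2(10.8329) = 3.4374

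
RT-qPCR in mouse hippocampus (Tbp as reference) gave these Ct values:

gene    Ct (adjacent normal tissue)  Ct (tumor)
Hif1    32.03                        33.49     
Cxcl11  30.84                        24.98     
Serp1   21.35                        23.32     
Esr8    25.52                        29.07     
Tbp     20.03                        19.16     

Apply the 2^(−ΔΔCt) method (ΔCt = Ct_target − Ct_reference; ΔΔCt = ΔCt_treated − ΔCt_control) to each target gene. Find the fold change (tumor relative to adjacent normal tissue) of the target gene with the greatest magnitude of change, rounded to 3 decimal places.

31.779

Hif1: ΔΔCt = (33.49−19.16) − (32.03−20.03) = 14.33 − 12.00 = 2.33; fold change = 2^-2.33 = 0.199
Cxcl11: ΔΔCt = (24.98−19.16) − (30.84−20.03) = 5.82 − 10.81 = -4.99; fold change = 2^4.99 = 31.779
Serp1: ΔΔCt = (23.32−19.16) − (21.35−20.03) = 4.16 − 1.32 = 2.84; fold change = 2^-2.84 = 0.140
Esr8: ΔΔCt = (29.07−19.16) − (25.52−20.03) = 9.91 − 5.49 = 4.42; fold change = 2^-4.42 = 0.047
Cxcl11 has the largest |ΔΔCt| = 4.99.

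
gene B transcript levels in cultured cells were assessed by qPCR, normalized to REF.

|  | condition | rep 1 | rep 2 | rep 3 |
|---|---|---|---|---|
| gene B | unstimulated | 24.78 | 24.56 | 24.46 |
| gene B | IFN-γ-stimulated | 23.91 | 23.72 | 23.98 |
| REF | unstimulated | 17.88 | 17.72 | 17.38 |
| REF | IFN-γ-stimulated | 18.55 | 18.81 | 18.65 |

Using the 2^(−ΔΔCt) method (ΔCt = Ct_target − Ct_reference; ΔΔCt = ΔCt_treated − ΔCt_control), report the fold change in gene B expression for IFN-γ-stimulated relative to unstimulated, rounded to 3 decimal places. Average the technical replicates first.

3.340

Mean Ct: gene B unstimulated 24.600; gene B IFN-γ-stimulated 23.870; REF unstimulated 17.660; REF IFN-γ-stimulated 18.670
ΔCt(unstimulated) = 24.600 − 17.660 = 6.940
ΔCt(IFN-γ-stimulated) = 23.870 − 18.670 = 5.200
ΔΔCt = 5.200 − 6.940 = -1.740
Fold change = 2^(−(-1.740)) = 2^1.740 = 3.3404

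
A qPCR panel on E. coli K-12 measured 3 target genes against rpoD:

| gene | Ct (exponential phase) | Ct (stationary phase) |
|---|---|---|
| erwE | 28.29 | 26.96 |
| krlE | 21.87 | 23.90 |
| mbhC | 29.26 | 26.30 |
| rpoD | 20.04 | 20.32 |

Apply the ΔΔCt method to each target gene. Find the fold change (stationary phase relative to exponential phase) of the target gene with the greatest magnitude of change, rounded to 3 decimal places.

erwE: ΔΔCt = (26.96−20.32) − (28.29−20.04) = 6.64 − 8.25 = -1.61; fold change = 2^1.61 = 3.053
krlE: ΔΔCt = (23.90−20.32) − (21.87−20.04) = 3.58 − 1.83 = 1.75; fold change = 2^-1.75 = 0.297
mbhC: ΔΔCt = (26.30−20.32) − (29.26−20.04) = 5.98 − 9.22 = -3.24; fold change = 2^3.24 = 9.448
mbhC has the largest |ΔΔCt| = 3.24.

9.448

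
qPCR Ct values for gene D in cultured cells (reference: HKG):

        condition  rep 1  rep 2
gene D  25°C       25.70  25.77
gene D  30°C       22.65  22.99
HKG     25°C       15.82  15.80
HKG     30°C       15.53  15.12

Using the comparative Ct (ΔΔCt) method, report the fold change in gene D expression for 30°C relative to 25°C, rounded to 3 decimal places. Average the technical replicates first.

Mean Ct: gene D 25°C 25.735; gene D 30°C 22.820; HKG 25°C 15.810; HKG 30°C 15.325
ΔCt(25°C) = 25.735 − 15.810 = 9.925
ΔCt(30°C) = 22.820 − 15.325 = 7.495
ΔΔCt = 7.495 − 9.925 = -2.430
Fold change = 2^(−(-2.430)) = 2^2.430 = 5.3889

5.389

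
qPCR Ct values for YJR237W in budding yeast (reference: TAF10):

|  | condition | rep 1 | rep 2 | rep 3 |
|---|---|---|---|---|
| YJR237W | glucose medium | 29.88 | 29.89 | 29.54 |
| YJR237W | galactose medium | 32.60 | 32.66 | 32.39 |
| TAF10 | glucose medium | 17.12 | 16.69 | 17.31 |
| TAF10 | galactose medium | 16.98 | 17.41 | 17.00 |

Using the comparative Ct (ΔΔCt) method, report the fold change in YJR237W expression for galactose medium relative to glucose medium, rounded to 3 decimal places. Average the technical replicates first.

0.155

Mean Ct: YJR237W glucose medium 29.770; YJR237W galactose medium 32.550; TAF10 glucose medium 17.040; TAF10 galactose medium 17.130
ΔCt(glucose medium) = 29.770 − 17.040 = 12.730
ΔCt(galactose medium) = 32.550 − 17.130 = 15.420
ΔΔCt = 15.420 − 12.730 = 2.690
Fold change = 2^(−2.690) = 0.1550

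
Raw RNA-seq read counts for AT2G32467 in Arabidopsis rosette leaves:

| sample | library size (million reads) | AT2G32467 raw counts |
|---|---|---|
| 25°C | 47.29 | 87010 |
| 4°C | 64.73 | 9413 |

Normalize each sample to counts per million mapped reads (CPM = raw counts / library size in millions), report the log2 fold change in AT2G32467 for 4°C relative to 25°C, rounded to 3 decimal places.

-3.661

CPM(25°C) = 87010 / 47.29 = 1839.9239
CPM(4°C) = 9413 / 64.73 = 145.4194
Fold change = 145.4194 / 1839.9239 = 0.07904
log2(0.07904) = -3.6614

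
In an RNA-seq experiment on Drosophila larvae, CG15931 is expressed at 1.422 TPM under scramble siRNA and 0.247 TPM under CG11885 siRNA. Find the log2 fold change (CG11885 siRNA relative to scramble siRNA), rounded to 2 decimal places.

Fold change = 0.247 / 1.422 = 0.1737
log2(0.1737) = -2.525

-2.53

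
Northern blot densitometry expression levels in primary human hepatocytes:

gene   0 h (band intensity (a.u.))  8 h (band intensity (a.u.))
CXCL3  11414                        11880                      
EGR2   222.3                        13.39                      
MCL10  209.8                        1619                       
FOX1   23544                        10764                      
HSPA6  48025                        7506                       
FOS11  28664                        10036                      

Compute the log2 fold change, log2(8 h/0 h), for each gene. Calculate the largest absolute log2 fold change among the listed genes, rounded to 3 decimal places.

4.053

log2(11880/11414) = 0.058  (CXCL3)
log2(13.39/222.3) = -4.053  (EGR2)
log2(1619/209.8) = 2.948  (MCL10)
log2(10764/23544) = -1.129  (FOX1)
log2(7506/48025) = -2.678  (HSPA6)
log2(10036/28664) = -1.514  (FOS11)
The largest magnitude belongs to EGR2.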